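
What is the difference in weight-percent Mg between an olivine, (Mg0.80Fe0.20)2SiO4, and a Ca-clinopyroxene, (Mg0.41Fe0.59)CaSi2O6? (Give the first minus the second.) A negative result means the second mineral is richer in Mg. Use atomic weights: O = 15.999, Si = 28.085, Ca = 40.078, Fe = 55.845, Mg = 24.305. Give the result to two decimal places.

21.13 percentage points

Mg in (Mg0.80Fe0.20)2SiO4: molar mass 153.307 g/mol; 1.60×24.305 = 38.888 g → 25.37 wt%.
Mg in (Mg0.41Fe0.59)CaSi2O6: molar mass 235.156 g/mol; 0.41×24.305 = 9.965 g → 4.24 wt%.
Difference = 25.37 − 4.24 = 21.13 percentage points.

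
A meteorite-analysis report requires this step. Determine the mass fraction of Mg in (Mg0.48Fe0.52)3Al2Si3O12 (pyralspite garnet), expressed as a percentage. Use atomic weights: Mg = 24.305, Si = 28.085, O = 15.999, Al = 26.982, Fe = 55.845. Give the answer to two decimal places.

7.74 wt%

M((Mg0.48Fe0.52)3Al2Si3O12) = 452.324 g/mol.
Mg contributes 1.44 × 24.305 = 34.999 g per mole.
34.999/452.324 = 0.0774 → 7.74%.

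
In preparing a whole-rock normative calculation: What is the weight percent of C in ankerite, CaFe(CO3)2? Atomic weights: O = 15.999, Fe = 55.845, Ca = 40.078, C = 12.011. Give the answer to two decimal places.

Molar mass of CaFe(CO3)2: 1*40.078 + 1*55.845 + 2*12.011 + 6*15.999 = 215.939 g/mol.
Mass of C per formula unit: 2 × 12.011 = 24.022 g.
Weight fraction C = 24.022 / 215.939 = 0.1112.

11.12 mass %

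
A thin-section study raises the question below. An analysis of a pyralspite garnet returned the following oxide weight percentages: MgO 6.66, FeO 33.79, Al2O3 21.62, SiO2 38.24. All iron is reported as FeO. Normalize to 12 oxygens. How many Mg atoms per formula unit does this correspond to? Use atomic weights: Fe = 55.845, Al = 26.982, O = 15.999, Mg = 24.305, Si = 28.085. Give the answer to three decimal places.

0.779 Mg apfu

MgO: 6.66/40.304 = 0.16524 mol → 0.16524 mol Mg, 0.16524 mol O.
FeO: 33.79/71.844 = 0.47032 mol → 0.47032 mol Fe, 0.47032 mol O.
Al2O3: 21.62/101.961 = 0.21204 mol → 0.42408 mol Al, 0.63612 mol O.
SiO2: 38.24/60.083 = 0.63645 mol → 0.63645 mol Si, 1.27290 mol O.
Total oxygen = 2.54458 mol. Normalization factor = 12/2.54458 = 4.71591.
Mg per 12 O = 0.16524 × 4.71591 = 0.779.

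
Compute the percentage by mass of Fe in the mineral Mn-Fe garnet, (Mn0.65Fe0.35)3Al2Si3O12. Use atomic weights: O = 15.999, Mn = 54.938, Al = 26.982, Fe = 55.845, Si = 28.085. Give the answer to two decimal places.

11.82 wt%

M((Mn0.65Fe0.35)3Al2Si3O12) = 495.973 g/mol.
Fe contributes 1.05 × 55.845 = 58.637 g per mole.
58.637/495.973 = 0.1182 → 11.82%.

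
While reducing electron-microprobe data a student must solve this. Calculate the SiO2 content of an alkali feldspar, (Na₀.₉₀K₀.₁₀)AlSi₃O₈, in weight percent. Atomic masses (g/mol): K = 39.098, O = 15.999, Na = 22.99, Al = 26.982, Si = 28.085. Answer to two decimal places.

Molar mass of (Na₀.₉₀K₀.₁₀)AlSi₃O₈ = 0.90×22.99 + 0.10×39.098 + 1×26.982 + 3×28.085 + 8×15.999 = 263.830 g/mol.
Each formula unit contains 3 Si, equivalent to 3/1 = 3.0000 mol SiO2.
M(SiO2) = 1×28.085 + 2×15.999 = 60.083 g/mol.
Mass of SiO2 per formula unit = 3.0000 × 60.083 = 180.249 g.
SiO2 wt% = 180.249 / 263.830 × 100 = 68.32%.

68.32 wt%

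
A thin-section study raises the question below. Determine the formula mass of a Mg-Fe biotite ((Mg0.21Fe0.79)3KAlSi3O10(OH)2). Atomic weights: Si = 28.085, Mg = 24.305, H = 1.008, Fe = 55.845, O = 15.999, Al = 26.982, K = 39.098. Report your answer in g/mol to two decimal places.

492.00 g/mol

M = 0.63(24.305) + 2.37(55.845) + 1(39.098) + 1(26.982) + 3(28.085) + 12(15.999) + 2(1.008)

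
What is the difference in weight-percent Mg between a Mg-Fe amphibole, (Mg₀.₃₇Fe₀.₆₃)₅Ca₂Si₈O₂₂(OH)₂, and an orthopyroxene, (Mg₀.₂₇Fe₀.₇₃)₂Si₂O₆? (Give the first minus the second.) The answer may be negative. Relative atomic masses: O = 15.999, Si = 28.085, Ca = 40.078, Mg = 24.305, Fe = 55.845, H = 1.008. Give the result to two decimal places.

M((Mg₀.₃₇Fe₀.₆₃)₅Ca₂Si₈O₂₂(OH)₂) = 911.704 g/mol, so wt% Mg = 44.964/911.704 × 100 = 4.93%.
M((Mg₀.₂₇Fe₀.₇₃)₂Si₂O₆) = 246.822 g/mol, so wt% Mg = 13.125/246.822 × 100 = 5.32%.
4.93 − 5.32 = -0.39 pp.

-0.39 percentage points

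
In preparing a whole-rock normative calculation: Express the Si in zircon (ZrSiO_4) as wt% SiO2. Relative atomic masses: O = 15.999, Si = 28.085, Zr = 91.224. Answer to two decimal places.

32.78 wt%

Formula mass = 183.305 g/mol.
1 Si → 1.0000 mol SiO2 per formula unit; M(SiO2) = 60.083, so SiO2 mass = 60.083 g.
60.083/183.305 × 100 = 32.78 wt%.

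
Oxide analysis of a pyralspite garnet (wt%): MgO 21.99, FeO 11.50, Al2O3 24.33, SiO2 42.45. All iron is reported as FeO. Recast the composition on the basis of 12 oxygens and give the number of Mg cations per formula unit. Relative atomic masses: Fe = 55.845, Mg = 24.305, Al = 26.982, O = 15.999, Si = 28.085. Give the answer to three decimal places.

MgO: 21.99/40.304 = 0.54560 mol → 0.54560 mol Mg, 0.54560 mol O.
FeO: 11.50/71.844 = 0.16007 mol → 0.16007 mol Fe, 0.16007 mol O.
Al2O3: 24.33/101.961 = 0.23862 mol → 0.47724 mol Al, 0.71586 mol O.
SiO2: 42.45/60.083 = 0.70652 mol → 0.70652 mol Si, 1.41304 mol O.
Total oxygen = 2.83457 mol. Normalization factor = 12/2.83457 = 4.23345.
Mg per 12 O = 0.54560 × 4.23345 = 2.310.

2.310 Mg apfu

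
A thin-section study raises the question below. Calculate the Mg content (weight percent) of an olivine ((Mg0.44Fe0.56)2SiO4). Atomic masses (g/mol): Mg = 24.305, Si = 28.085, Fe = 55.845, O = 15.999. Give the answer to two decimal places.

12.15 weight percent

Formula mass = 0.88×24.305 + 1.12×55.845 + 1×28.085 + 4×15.999 = 176.016 g/mol, of which 21.388 g is Mg.
So Mg makes up 21.388/176.016 = 0.1215 of the mass, i.e. 12.15%.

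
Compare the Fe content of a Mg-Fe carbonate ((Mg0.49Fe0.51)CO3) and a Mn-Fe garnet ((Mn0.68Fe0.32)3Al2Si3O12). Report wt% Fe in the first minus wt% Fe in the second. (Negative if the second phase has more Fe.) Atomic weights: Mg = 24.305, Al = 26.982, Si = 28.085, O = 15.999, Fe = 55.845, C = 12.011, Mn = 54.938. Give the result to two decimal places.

17.56 percentage points

First mineral: 28.481 g Fe in 100.398 g formula = 28.37 wt% Fe.
Second mineral: 53.611 g Fe in 495.892 g formula = 10.81 wt% Fe.
28.37% − 10.81% gives a difference of 17.56 percentage points.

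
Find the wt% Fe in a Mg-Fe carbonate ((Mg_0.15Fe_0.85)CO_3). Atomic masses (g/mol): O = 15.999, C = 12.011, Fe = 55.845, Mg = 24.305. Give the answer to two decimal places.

42.72 mass %

Formula mass = 0.15·24.305 + 0.85·55.845 + 1·12.011 + 3·15.999 = 111.122 g/mol, of which 47.468 g is Fe.
So Fe makes up 47.468/111.122 = 0.4272 of the mass, i.e. 42.72%.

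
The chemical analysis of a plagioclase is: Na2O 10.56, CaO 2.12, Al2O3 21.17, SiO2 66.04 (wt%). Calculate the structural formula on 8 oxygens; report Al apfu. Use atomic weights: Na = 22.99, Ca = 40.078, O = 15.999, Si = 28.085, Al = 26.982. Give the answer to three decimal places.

1.097 Al apfu

Na2O: 10.56/61.979 = 0.17038 mol → 0.34076 mol Na, 0.17038 mol O.
CaO: 2.12/56.077 = 0.03781 mol → 0.03781 mol Ca, 0.03781 mol O.
Al2O3: 21.17/101.961 = 0.20763 mol → 0.41526 mol Al, 0.62289 mol O.
SiO2: 66.04/60.083 = 1.09915 mol → 1.09915 mol Si, 2.19830 mol O.
Total oxygen = 3.02938 mol. Normalization factor = 8/3.02938 = 2.64080.
Al per 8 O = 0.41526 × 2.64080 = 1.097.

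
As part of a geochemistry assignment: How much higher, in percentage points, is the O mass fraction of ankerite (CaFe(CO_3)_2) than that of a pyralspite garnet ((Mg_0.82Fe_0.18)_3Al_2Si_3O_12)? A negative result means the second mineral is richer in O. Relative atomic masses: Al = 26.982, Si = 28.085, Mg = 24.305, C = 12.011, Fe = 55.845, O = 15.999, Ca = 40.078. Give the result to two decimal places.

-1.24 percentage points

First mineral: 95.994 g O in 215.939 g formula = 44.45 wt% O.
Second mineral: 191.988 g O in 420.154 g formula = 45.69 wt% O.
44.45% − 45.69% gives a difference of -1.24 percentage points.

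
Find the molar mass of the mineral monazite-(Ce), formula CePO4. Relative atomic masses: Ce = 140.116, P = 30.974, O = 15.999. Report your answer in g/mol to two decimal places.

Ce: 1 × 140.116 = 140.1160
P: 1 × 30.974 = 30.9740
O: 4 × 15.999 = 63.9960
Summing the contributions gives the formula mass.

235.09 g/mol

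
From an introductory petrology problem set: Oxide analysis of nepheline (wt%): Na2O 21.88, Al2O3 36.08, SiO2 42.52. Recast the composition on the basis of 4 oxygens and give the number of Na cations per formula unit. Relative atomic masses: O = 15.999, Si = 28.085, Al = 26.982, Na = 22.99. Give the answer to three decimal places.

0.998 Na apfu

21.88 wt% Na2O ÷ 61.979 g/mol = 0.35302 mol, giving 0.70604 Na and 0.35302 O.
36.08 wt% Al2O3 ÷ 101.961 g/mol = 0.35386 mol, giving 0.70772 Al and 1.06158 O.
42.52 wt% SiO2 ÷ 60.083 g/mol = 0.70769 mol, giving 0.70769 Si and 1.41538 O.
Oxygen sums to 2.82998; scaling by 4/2.82998 = 1.41344 puts the formula on 4 O.
Na: 0.70604 × 1.41344 = 0.998 atoms per formula unit.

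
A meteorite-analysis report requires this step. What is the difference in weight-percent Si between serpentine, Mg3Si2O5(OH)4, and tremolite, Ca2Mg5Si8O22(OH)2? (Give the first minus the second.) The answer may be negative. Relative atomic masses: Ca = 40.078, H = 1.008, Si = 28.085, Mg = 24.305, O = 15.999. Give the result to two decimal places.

First mineral: 56.170 g Si in 277.108 g formula = 20.27 wt% Si.
Second mineral: 224.680 g Si in 812.353 g formula = 27.66 wt% Si.
20.27% − 27.66% gives a difference of -7.39 percentage points.

-7.39 percentage points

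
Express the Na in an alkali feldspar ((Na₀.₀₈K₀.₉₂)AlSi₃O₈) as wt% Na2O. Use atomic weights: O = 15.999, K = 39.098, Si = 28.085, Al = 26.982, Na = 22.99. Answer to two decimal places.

Molar mass of (Na₀.₀₈K₀.₉₂)AlSi₃O₈ = 0.08×22.99 + 0.92×39.098 + 1×26.982 + 3×28.085 + 8×15.999 = 277.038 g/mol.
Each formula unit contains 0.08 Na, equivalent to 0.08/2 = 0.0400 mol Na2O.
M(Na2O) = 2×22.99 + 1×15.999 = 61.979 g/mol.
Mass of Na2O per formula unit = 0.0400 × 61.979 = 2.479 g.
Na2O wt% = 2.479 / 277.038 × 100 = 0.89%.

0.89 wt%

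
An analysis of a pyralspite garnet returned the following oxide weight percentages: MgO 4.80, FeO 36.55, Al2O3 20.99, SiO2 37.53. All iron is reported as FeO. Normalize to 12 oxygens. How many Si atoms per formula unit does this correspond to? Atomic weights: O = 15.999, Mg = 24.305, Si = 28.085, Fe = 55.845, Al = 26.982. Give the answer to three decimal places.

4.80 wt% MgO ÷ 40.304 g/mol = 0.11909 mol, giving 0.11909 Mg and 0.11909 O.
36.55 wt% FeO ÷ 71.844 g/mol = 0.50874 mol, giving 0.50874 Fe and 0.50874 O.
20.99 wt% Al2O3 ÷ 101.961 g/mol = 0.20586 mol, giving 0.41172 Al and 0.61758 O.
37.53 wt% SiO2 ÷ 60.083 g/mol = 0.62464 mol, giving 0.62464 Si and 1.24928 O.
Oxygen sums to 2.49469; scaling by 12/2.49469 = 4.81022 puts the formula on 12 O.
Si: 0.62464 × 4.81022 = 3.005 atoms per formula unit.

3.005 Si apfu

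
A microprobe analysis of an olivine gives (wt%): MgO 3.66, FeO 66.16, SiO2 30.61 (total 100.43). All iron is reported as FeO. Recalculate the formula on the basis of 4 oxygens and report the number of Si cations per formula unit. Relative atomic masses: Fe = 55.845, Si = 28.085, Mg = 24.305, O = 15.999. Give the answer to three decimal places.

MgO (M=40.304): mol = 0.09081; Mg = 0.09081, O = 0.09081.
FeO (M=71.844): mol = 0.92088; Fe = 0.92088, O = 0.92088.
SiO2 (M=60.083): mol = 0.50946; Si = 0.50946, O = 1.01892.
ΣO = 2.03061; factor = 4/ΣO = 1.96985.
Si apfu = 0.50946 × 1.96985 = 1.004.

1.004 Si apfu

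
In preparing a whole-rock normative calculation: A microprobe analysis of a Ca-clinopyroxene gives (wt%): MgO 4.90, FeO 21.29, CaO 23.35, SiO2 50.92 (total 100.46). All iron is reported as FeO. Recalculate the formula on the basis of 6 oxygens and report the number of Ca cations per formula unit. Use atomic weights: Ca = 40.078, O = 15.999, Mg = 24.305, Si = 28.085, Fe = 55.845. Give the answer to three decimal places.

0.988 Ca apfu

MgO: 4.90/40.304 = 0.12158 mol → 0.12158 mol Mg, 0.12158 mol O.
FeO: 21.29/71.844 = 0.29634 mol → 0.29634 mol Fe, 0.29634 mol O.
CaO: 23.35/56.077 = 0.41639 mol → 0.41639 mol Ca, 0.41639 mol O.
SiO2: 50.92/60.083 = 0.84749 mol → 0.84749 mol Si, 1.69498 mol O.
Total oxygen = 2.52929 mol. Normalization factor = 6/2.52929 = 2.37221.
Ca per 6 O = 0.41639 × 2.37221 = 0.988.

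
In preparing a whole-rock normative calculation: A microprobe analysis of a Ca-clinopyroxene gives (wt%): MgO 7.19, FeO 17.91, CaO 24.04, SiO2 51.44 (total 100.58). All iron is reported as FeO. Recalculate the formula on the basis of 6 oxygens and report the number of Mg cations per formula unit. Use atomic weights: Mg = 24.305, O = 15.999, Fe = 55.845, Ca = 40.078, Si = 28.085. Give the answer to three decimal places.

7.19 wt% MgO ÷ 40.304 g/mol = 0.17839 mol, giving 0.17839 Mg and 0.17839 O.
17.91 wt% FeO ÷ 71.844 g/mol = 0.24929 mol, giving 0.24929 Fe and 0.24929 O.
24.04 wt% CaO ÷ 56.077 g/mol = 0.42870 mol, giving 0.42870 Ca and 0.42870 O.
51.44 wt% SiO2 ÷ 60.083 g/mol = 0.85615 mol, giving 0.85615 Si and 1.71230 O.
Oxygen sums to 2.56868; scaling by 6/2.56868 = 2.33583 puts the formula on 6 O.
Mg: 0.17839 × 2.33583 = 0.417 atoms per formula unit.

0.417 Mg apfu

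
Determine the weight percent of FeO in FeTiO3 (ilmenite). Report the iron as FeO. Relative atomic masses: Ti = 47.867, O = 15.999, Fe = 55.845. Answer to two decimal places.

47.36 wt%

Molar mass of FeTiO3 = 1*55.845 + 1*47.867 + 3*15.999 = 151.709 g/mol.
Each formula unit contains 1 Fe, equivalent to 1/1 = 1.0000 mol FeO.
M(FeO) = 1×55.845 + 1×15.999 = 71.844 g/mol.
Mass of FeO per formula unit = 1.0000 × 71.844 = 71.844 g.
FeO wt% = 71.844 / 151.709 × 100 = 47.36%.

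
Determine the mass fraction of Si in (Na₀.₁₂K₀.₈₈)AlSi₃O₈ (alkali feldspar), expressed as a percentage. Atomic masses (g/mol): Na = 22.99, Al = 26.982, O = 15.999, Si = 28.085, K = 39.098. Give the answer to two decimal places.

30.48 mass %

Formula mass = 0.12×22.99 + 0.88×39.098 + 1×26.982 + 3×28.085 + 8×15.999 = 276.394 g/mol, of which 84.255 g is Si.
So Si makes up 84.255/276.394 = 0.3048 of the mass, i.e. 30.48%.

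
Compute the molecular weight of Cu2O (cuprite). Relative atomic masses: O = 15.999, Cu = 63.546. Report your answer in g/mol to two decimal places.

The formula mass is the sum 2*63.546 + 1*15.999.

143.09 g/mol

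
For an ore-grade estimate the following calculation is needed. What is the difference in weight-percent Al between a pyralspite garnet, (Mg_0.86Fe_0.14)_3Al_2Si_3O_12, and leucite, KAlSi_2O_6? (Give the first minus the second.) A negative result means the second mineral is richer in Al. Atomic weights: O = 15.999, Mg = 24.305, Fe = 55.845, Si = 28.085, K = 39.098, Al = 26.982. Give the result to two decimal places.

0.60 percentage points

First mineral: 53.964 g Al in 416.369 g formula = 12.96 wt% Al.
Second mineral: 26.982 g Al in 218.244 g formula = 12.36 wt% Al.
12.96% − 12.36% gives a difference of 0.60 percentage points.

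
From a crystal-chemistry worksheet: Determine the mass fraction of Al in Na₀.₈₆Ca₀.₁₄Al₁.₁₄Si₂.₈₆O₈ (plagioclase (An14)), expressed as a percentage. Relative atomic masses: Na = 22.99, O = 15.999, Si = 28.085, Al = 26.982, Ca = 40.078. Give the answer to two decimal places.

Molar mass of Na₀.₈₆Ca₀.₁₄Al₁.₁₄Si₂.₈₆O₈: 0.86×22.99 + 0.14×40.078 + 1.14×26.982 + 2.86×28.085 + 8×15.999 = 264.457 g/mol.
Mass of Al per formula unit: 1.14 × 26.982 = 30.759 g.
Weight fraction Al = 30.759 / 264.457 = 0.1163.

11.63 wt%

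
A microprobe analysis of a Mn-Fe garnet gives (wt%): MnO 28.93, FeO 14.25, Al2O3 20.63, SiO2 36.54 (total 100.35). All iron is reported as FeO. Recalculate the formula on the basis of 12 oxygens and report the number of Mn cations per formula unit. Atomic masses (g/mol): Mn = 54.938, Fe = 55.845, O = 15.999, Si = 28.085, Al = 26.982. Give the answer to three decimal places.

2.014 Mn apfu

MnO (M=70.937): mol = 0.40783; Mn = 0.40783, O = 0.40783.
FeO (M=71.844): mol = 0.19835; Fe = 0.19835, O = 0.19835.
Al2O3 (M=101.961): mol = 0.20233; Al = 0.40466, O = 0.60699.
SiO2 (M=60.083): mol = 0.60816; Si = 0.60816, O = 1.21632.
ΣO = 2.42949; factor = 12/ΣO = 4.93931.
Mn apfu = 0.40783 × 4.93931 = 2.014.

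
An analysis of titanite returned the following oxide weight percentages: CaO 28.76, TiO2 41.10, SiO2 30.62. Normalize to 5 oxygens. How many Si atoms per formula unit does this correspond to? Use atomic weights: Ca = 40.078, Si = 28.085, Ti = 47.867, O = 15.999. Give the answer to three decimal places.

28.76 wt% CaO ÷ 56.077 g/mol = 0.51287 mol, giving 0.51287 Ca and 0.51287 O.
41.10 wt% TiO2 ÷ 79.865 g/mol = 0.51462 mol, giving 0.51462 Ti and 1.02924 O.
30.62 wt% SiO2 ÷ 60.083 g/mol = 0.50963 mol, giving 0.50963 Si and 1.01926 O.
Oxygen sums to 2.56137; scaling by 5/2.56137 = 1.95208 puts the formula on 5 O.
Si: 0.50963 × 1.95208 = 0.995 atoms per formula unit.

0.995 Si apfu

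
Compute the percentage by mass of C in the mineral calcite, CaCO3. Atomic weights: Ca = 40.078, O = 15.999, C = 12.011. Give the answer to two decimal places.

12.00 weight percent

M(CaCO3) = 100.086 g/mol.
C contributes 1 × 12.011 = 12.011 g per mole.
12.011/100.086 = 0.1200 → 12.00%.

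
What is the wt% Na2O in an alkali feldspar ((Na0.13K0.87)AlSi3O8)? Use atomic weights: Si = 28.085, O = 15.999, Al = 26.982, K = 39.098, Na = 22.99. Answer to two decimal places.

1.46 wt%

Formula mass = 276.233 g/mol.
0.13 Na → 0.0650 mol Na2O per formula unit; M(Na2O) = 61.979, so Na2O mass = 4.029 g.
4.029/276.233 × 100 = 1.46 wt%.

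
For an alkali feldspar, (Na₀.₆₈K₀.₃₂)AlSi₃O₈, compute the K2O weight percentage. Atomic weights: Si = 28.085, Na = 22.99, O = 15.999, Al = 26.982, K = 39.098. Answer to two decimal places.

Formula mass = 267.374 g/mol.
0.32 K → 0.1600 mol K2O per formula unit; M(K2O) = 94.195, so K2O mass = 15.071 g.
15.071/267.374 × 100 = 5.64 wt%.

5.64 wt%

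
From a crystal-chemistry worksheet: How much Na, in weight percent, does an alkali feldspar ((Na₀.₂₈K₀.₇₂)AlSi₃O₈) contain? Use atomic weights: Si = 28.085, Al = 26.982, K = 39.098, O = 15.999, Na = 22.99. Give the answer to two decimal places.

M((Na₀.₂₈K₀.₇₂)AlSi₃O₈) = 273.817 g/mol.
Na contributes 0.28 × 22.99 = 6.437 g per mole.
6.437/273.817 = 0.0235 → 2.35%.

2.35 weight percent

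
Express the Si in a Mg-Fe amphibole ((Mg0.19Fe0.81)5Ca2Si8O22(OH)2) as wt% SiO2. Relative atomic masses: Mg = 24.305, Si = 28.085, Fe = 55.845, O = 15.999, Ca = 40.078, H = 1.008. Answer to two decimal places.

51.13 wt%

M((Mg0.19Fe0.81)5Ca2Si8O22(OH)2) = 940.090 g/mol; M(SiO2) = 60.083 g/mol.
Moles SiO2 per formula unit = 8 Si ÷ 1 = 8.0000.
SiO2 fraction = (8.0000 × 60.083) / 940.090 = 480.664/940.090 = 0.5113.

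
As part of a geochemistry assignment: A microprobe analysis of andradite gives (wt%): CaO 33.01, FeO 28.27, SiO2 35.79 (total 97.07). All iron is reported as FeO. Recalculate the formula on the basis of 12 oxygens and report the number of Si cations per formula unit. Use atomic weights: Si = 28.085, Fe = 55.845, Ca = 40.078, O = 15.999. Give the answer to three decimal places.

33.01 wt% CaO ÷ 56.077 g/mol = 0.58865 mol, giving 0.58865 Ca and 0.58865 O.
28.27 wt% FeO ÷ 71.844 g/mol = 0.39349 mol, giving 0.39349 Fe and 0.39349 O.
35.79 wt% SiO2 ÷ 60.083 g/mol = 0.59568 mol, giving 0.59568 Si and 1.19136 O.
Oxygen sums to 2.17350; scaling by 12/2.17350 = 5.52105 puts the formula on 12 O.
Si: 0.59568 × 5.52105 = 3.289 atoms per formula unit.

3.289 Si apfu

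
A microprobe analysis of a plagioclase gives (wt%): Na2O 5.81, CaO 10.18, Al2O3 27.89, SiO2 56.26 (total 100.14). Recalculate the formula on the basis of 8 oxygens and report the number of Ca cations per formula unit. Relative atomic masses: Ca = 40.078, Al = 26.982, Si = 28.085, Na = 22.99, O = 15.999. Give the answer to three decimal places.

0.489 Ca apfu

5.81 wt% Na2O ÷ 61.979 g/mol = 0.09374 mol, giving 0.18748 Na and 0.09374 O.
10.18 wt% CaO ÷ 56.077 g/mol = 0.18154 mol, giving 0.18154 Ca and 0.18154 O.
27.89 wt% Al2O3 ÷ 101.961 g/mol = 0.27354 mol, giving 0.54708 Al and 0.82062 O.
56.26 wt% SiO2 ÷ 60.083 g/mol = 0.93637 mol, giving 0.93637 Si and 1.87274 O.
Oxygen sums to 2.96864; scaling by 8/2.96864 = 2.69484 puts the formula on 8 O.
Ca: 0.18154 × 2.69484 = 0.489 atoms per formula unit.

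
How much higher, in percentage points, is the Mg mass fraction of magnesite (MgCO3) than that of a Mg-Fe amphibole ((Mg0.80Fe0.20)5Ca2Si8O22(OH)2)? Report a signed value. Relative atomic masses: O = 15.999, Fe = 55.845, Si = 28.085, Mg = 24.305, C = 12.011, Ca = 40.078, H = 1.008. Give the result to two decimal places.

Mg in MgCO3: molar mass 84.313 g/mol; 1×24.305 = 24.305 g → 28.83 wt%.
Mg in (Mg0.80Fe0.20)5Ca2Si8O22(OH)2: molar mass 843.893 g/mol; 4×24.305 = 97.220 g → 11.52 wt%.
Difference = 28.83 − 11.52 = 17.31 percentage points.

17.31 percentage points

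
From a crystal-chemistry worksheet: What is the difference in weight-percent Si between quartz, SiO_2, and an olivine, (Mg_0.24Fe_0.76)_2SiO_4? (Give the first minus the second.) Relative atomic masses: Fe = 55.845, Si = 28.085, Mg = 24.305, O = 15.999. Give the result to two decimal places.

31.85 percentage points

M(SiO_2) = 60.083 g/mol, so wt% Si = 28.085/60.083 × 100 = 46.74%.
M((Mg_0.24Fe_0.76)_2SiO_4) = 188.632 g/mol, so wt% Si = 28.085/188.632 × 100 = 14.89%.
46.74 − 14.89 = 31.85 pp.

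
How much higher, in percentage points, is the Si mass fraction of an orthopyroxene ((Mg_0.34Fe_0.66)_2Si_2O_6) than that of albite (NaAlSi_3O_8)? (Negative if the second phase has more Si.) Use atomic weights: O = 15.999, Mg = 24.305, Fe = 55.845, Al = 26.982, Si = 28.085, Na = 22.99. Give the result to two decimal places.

-8.96 percentage points

Si in (Mg_0.34Fe_0.66)_2Si_2O_6: molar mass 242.407 g/mol; 2×28.085 = 56.170 g → 23.17 wt%.
Si in NaAlSi_3O_8: molar mass 262.219 g/mol; 3×28.085 = 84.255 g → 32.13 wt%.
Difference = 23.17 − 32.13 = -8.96 percentage points.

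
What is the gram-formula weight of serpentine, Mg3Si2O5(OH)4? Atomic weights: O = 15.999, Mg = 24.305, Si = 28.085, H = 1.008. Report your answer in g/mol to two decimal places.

The formula mass is the sum 3×24.305 + 2×28.085 + 9×15.999 + 4×1.008.

277.11 g/mol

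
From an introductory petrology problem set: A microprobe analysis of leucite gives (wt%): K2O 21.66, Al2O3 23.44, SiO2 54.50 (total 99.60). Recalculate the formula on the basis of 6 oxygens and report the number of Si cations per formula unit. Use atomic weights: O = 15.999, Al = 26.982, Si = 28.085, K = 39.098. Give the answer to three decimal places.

21.66 wt% K2O ÷ 94.195 g/mol = 0.22995 mol, giving 0.45990 K and 0.22995 O.
23.44 wt% Al2O3 ÷ 101.961 g/mol = 0.22989 mol, giving 0.45978 Al and 0.68967 O.
54.50 wt% SiO2 ÷ 60.083 g/mol = 0.90708 mol, giving 0.90708 Si and 1.81416 O.
Oxygen sums to 2.73378; scaling by 6/2.73378 = 2.19476 puts the formula on 6 O.
Si: 0.90708 × 2.19476 = 1.991 atoms per formula unit.

1.991 Si apfu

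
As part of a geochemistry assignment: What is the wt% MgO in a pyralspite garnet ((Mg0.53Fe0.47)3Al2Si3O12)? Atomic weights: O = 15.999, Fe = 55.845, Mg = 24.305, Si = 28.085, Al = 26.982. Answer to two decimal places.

Molar mass of (Mg0.53Fe0.47)3Al2Si3O12 = 1.59·24.305 + 1.41·55.845 + 2·26.982 + 3·28.085 + 12·15.999 = 447.593 g/mol.
Each formula unit contains 1.59 Mg, equivalent to 1.59/1 = 1.5900 mol MgO.
M(MgO) = 1×24.305 + 1×15.999 = 40.304 g/mol.
Mass of MgO per formula unit = 1.5900 × 40.304 = 64.083 g.
MgO wt% = 64.083 / 447.593 × 100 = 14.32%.

14.32 wt%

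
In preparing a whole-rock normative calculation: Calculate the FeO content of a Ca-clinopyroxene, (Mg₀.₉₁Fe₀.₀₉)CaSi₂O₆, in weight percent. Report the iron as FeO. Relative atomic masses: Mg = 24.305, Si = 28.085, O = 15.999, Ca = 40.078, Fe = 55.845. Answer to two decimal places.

M((Mg₀.₉₁Fe₀.₀₉)CaSi₂O₆) = 219.386 g/mol; M(FeO) = 71.844 g/mol.
Moles FeO per formula unit = 0.09 Fe ÷ 1 = 0.0900.
FeO fraction = (0.0900 × 71.844) / 219.386 = 6.466/219.386 = 0.0295.

2.95 wt%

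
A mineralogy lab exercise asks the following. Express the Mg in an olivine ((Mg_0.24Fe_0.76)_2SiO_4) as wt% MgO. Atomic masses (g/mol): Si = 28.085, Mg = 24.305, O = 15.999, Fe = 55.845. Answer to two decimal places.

10.26 wt%

Formula mass = 188.632 g/mol.
0.48 Mg → 0.4800 mol MgO per formula unit; M(MgO) = 40.304, so MgO mass = 19.346 g.
19.346/188.632 × 100 = 10.26 wt%.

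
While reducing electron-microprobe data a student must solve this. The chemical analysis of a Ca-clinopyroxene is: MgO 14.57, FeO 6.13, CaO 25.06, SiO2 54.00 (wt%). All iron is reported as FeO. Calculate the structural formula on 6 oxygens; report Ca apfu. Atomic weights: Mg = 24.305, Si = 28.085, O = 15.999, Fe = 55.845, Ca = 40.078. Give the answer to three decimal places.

MgO (M=40.304): mol = 0.36150; Mg = 0.36150, O = 0.36150.
FeO (M=71.844): mol = 0.08532; Fe = 0.08532, O = 0.08532.
CaO (M=56.077): mol = 0.44689; Ca = 0.44689, O = 0.44689.
SiO2 (M=60.083): mol = 0.89876; Si = 0.89876, O = 1.79752.
ΣO = 2.69123; factor = 6/ΣO = 2.22946.
Ca apfu = 0.44689 × 2.22946 = 0.996.

0.996 Ca apfu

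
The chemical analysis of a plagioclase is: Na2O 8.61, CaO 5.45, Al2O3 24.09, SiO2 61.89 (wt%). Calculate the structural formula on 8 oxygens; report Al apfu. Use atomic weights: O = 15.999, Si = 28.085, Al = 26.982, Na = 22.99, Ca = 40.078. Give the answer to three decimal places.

Na2O: 8.61/61.979 = 0.13892 mol → 0.27784 mol Na, 0.13892 mol O.
CaO: 5.45/56.077 = 0.09719 mol → 0.09719 mol Ca, 0.09719 mol O.
Al2O3: 24.09/101.961 = 0.23627 mol → 0.47254 mol Al, 0.70881 mol O.
SiO2: 61.89/60.083 = 1.03008 mol → 1.03008 mol Si, 2.06016 mol O.
Total oxygen = 3.00508 mol. Normalization factor = 8/3.00508 = 2.66216.
Al per 8 O = 0.47254 × 2.66216 = 1.258.

1.258 Al apfu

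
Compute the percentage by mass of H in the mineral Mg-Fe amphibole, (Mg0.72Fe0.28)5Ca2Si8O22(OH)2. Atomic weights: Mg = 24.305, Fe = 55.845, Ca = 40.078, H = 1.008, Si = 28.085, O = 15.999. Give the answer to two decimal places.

Formula mass = 3.60·24.305 + 1.40·55.845 + 2·40.078 + 8·28.085 + 24·15.999 + 2·1.008 = 856.509 g/mol, of which 2.016 g is H.
So H makes up 2.016/856.509 = 0.0024 of the mass, i.e. 0.24%.

0.24 mass %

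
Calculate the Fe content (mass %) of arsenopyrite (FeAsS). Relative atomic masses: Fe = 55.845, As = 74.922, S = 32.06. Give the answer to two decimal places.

Formula mass = 1*55.845 + 1*74.922 + 1*32.06 = 162.827 g/mol, of which 55.845 g is Fe.
So Fe makes up 55.845/162.827 = 0.3430 of the mass, i.e. 34.30%.

34.30 mass %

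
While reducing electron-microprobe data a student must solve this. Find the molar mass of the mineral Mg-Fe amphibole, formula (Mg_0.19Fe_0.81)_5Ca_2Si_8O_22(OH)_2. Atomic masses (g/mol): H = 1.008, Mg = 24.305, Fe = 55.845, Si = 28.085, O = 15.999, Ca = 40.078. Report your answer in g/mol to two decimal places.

940.09 g/mol

M = 0.95·24.305 + 4.05·55.845 + 2·40.078 + 8·28.085 + 24·15.999 + 2·1.008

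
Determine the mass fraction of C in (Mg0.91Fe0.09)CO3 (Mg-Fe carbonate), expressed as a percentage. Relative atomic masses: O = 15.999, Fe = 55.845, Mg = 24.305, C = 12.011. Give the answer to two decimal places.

13.78 mass %

M((Mg0.91Fe0.09)CO3) = 87.152 g/mol.
C contributes 1 × 12.011 = 12.011 g per mole.
12.011/87.152 = 0.1378 → 13.78%.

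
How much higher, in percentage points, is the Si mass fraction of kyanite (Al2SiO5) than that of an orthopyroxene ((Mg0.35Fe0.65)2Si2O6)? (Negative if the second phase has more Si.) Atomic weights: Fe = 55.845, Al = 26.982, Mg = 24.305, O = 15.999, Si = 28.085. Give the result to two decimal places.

-5.90 percentage points

Si in Al2SiO5: molar mass 162.044 g/mol; 1×28.085 = 28.085 g → 17.33 wt%.
Si in (Mg0.35Fe0.65)2Si2O6: molar mass 241.776 g/mol; 2×28.085 = 56.170 g → 23.23 wt%.
Difference = 17.33 − 23.23 = -5.90 percentage points.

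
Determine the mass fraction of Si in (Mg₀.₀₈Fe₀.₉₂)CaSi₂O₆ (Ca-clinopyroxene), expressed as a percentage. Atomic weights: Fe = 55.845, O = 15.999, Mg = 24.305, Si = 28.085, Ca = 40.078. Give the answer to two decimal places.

Formula mass = 0.08·24.305 + 0.92·55.845 + 1·40.078 + 2·28.085 + 6·15.999 = 245.564 g/mol, of which 56.170 g is Si.
So Si makes up 56.170/245.564 = 0.2287 of the mass, i.e. 22.87%.

22.87 weight percent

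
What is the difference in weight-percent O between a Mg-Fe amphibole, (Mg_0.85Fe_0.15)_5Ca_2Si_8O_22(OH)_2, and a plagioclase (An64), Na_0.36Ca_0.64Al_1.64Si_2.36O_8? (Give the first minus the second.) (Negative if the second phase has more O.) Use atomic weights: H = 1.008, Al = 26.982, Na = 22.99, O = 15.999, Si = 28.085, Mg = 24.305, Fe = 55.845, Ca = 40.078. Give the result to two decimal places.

M((Mg_0.85Fe_0.15)_5Ca_2Si_8O_22(OH)_2) = 836.008 g/mol, so wt% O = 383.976/836.008 × 100 = 45.93%.
M(Na_0.36Ca_0.64Al_1.64Si_2.36O_8) = 272.449 g/mol, so wt% O = 127.992/272.449 × 100 = 46.98%.
45.93 − 46.98 = -1.05 pp.

-1.05 percentage points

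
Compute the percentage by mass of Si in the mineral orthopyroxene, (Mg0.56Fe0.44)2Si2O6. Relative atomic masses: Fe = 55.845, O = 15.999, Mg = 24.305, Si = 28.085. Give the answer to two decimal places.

Molar mass of (Mg0.56Fe0.44)2Si2O6: 1.12·24.305 + 0.88·55.845 + 2·28.085 + 6·15.999 = 228.529 g/mol.
Mass of Si per formula unit: 2 × 28.085 = 56.170 g.
Weight fraction Si = 56.170 / 228.529 = 0.2458.

24.58 wt%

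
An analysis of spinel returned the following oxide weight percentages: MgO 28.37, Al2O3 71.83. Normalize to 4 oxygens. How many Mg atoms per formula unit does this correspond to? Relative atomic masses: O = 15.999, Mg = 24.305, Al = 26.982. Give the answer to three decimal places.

MgO (M=40.304): mol = 0.70390; Mg = 0.70390, O = 0.70390.
Al2O3 (M=101.961): mol = 0.70449; Al = 1.40898, O = 2.11347.
ΣO = 2.81737; factor = 4/ΣO = 1.41976.
Mg apfu = 0.70390 × 1.41976 = 0.999.

0.999 Mg apfu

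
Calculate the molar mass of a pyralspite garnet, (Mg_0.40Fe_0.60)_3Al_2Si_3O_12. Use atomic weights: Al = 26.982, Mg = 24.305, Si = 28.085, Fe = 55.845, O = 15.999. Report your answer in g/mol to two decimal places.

459.89 g/mol

Mg: 1.20 × 24.305 = 29.1660
Fe: 1.80 × 55.845 = 100.5210
Al: 2 × 26.982 = 53.9640
Si: 3 × 28.085 = 84.2550
O: 12 × 15.999 = 191.9880
Summing the contributions gives the formula mass.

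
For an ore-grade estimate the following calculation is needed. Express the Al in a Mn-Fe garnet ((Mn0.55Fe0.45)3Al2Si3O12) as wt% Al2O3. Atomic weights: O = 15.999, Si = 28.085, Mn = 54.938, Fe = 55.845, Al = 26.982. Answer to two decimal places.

20.55 wt%

Molar mass of (Mn0.55Fe0.45)3Al2Si3O12 = 1.65×54.938 + 1.35×55.845 + 2×26.982 + 3×28.085 + 12×15.999 = 496.245 g/mol.
Each formula unit contains 2 Al, equivalent to 2/2 = 1.0000 mol Al2O3.
M(Al2O3) = 2×26.982 + 3×15.999 = 101.961 g/mol.
Mass of Al2O3 per formula unit = 1.0000 × 101.961 = 101.961 g.
Al2O3 wt% = 101.961 / 496.245 × 100 = 20.55%.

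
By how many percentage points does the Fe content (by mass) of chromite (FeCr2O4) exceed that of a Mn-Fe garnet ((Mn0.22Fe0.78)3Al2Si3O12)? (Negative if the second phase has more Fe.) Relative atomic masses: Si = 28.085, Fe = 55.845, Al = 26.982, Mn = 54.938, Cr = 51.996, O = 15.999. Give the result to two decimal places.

-1.34 percentage points

Fe in FeCr2O4: molar mass 223.833 g/mol; 1×55.845 = 55.845 g → 24.95 wt%.
Fe in (Mn0.22Fe0.78)3Al2Si3O12: molar mass 497.143 g/mol; 2.34×55.845 = 130.677 g → 26.29 wt%.
Difference = 24.95 − 26.29 = -1.34 percentage points.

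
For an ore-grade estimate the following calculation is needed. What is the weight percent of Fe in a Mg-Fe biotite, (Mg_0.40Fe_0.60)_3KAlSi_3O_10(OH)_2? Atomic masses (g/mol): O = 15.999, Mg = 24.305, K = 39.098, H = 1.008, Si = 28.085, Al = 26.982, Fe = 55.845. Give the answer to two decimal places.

M((Mg_0.40Fe_0.60)_3KAlSi_3O_10(OH)_2) = 474.026 g/mol.
Fe contributes 1.80 × 55.845 = 100.521 g per mole.
100.521/474.026 = 0.2121 → 21.21%.

21.21 mass %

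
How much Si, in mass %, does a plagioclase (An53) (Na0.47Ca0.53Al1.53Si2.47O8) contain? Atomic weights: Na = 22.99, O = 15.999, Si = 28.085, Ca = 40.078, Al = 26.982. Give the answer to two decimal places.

25.63 mass %

Molar mass of Na0.47Ca0.53Al1.53Si2.47O8: 0.47*22.99 + 0.53*40.078 + 1.53*26.982 + 2.47*28.085 + 8*15.999 = 270.691 g/mol.
Mass of Si per formula unit: 2.47 × 28.085 = 69.370 g.
Weight fraction Si = 69.370 / 270.691 = 0.2563.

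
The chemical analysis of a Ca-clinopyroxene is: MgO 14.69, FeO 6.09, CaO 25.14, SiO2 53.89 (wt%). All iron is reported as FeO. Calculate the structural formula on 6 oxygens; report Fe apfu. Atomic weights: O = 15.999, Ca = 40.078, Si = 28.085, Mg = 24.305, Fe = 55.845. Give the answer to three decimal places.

14.69 wt% MgO ÷ 40.304 g/mol = 0.36448 mol, giving 0.36448 Mg and 0.36448 O.
6.09 wt% FeO ÷ 71.844 g/mol = 0.08477 mol, giving 0.08477 Fe and 0.08477 O.
25.14 wt% CaO ÷ 56.077 g/mol = 0.44831 mol, giving 0.44831 Ca and 0.44831 O.
53.89 wt% SiO2 ÷ 60.083 g/mol = 0.89693 mol, giving 0.89693 Si and 1.79386 O.
Oxygen sums to 2.69142; scaling by 6/2.69142 = 2.22931 puts the formula on 6 O.
Fe: 0.08477 × 2.22931 = 0.189 atoms per formula unit.

0.189 Fe apfu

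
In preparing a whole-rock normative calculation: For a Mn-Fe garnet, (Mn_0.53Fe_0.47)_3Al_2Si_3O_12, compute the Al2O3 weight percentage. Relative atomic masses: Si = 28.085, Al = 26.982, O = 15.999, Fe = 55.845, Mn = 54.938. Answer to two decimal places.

20.54 wt%

Molar mass of (Mn_0.53Fe_0.47)_3Al_2Si_3O_12 = 1.59·54.938 + 1.41·55.845 + 2·26.982 + 3·28.085 + 12·15.999 = 496.300 g/mol.
Each formula unit contains 2 Al, equivalent to 2/2 = 1.0000 mol Al2O3.
M(Al2O3) = 2×26.982 + 3×15.999 = 101.961 g/mol.
Mass of Al2O3 per formula unit = 1.0000 × 101.961 = 101.961 g.
Al2O3 wt% = 101.961 / 496.300 × 100 = 20.54%.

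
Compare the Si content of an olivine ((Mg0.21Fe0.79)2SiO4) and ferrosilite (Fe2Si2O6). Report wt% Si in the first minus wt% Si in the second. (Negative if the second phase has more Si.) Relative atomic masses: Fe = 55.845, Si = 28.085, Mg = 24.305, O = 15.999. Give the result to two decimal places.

M((Mg0.21Fe0.79)2SiO4) = 190.524 g/mol, so wt% Si = 28.085/190.524 × 100 = 14.74%.
M(Fe2Si2O6) = 263.854 g/mol, so wt% Si = 56.170/263.854 × 100 = 21.29%.
14.74 − 21.29 = -6.55 pp.

-6.55 percentage points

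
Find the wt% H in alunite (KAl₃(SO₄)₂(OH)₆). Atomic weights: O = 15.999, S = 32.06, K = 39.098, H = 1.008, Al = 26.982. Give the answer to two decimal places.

Formula mass = 1·39.098 + 3·26.982 + 2·32.06 + 14·15.999 + 6·1.008 = 414.198 g/mol, of which 6.048 g is H.
So H makes up 6.048/414.198 = 0.0146 of the mass, i.e. 1.46%.

1.46 wt%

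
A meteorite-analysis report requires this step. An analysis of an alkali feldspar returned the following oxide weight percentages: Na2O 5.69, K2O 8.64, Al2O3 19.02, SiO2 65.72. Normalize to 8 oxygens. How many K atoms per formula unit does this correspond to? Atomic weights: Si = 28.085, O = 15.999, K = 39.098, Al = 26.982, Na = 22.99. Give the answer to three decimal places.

Na2O (M=61.979): mol = 0.09181; Na = 0.18362, O = 0.09181.
K2O (M=94.195): mol = 0.09172; K = 0.18344, O = 0.09172.
Al2O3 (M=101.961): mol = 0.18654; Al = 0.37308, O = 0.55962.
SiO2 (M=60.083): mol = 1.09382; Si = 1.09382, O = 2.18764.
ΣO = 2.93079; factor = 8/ΣO = 2.72964.
K apfu = 0.18344 × 2.72964 = 0.501.

0.501 K apfu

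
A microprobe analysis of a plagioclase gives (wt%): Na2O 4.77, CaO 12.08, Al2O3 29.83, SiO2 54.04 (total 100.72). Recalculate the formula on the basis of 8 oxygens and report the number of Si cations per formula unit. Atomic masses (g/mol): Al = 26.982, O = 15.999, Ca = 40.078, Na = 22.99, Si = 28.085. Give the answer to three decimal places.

4.77 wt% Na2O ÷ 61.979 g/mol = 0.07696 mol, giving 0.15392 Na and 0.07696 O.
12.08 wt% CaO ÷ 56.077 g/mol = 0.21542 mol, giving 0.21542 Ca and 0.21542 O.
29.83 wt% Al2O3 ÷ 101.961 g/mol = 0.29256 mol, giving 0.58512 Al and 0.87768 O.
54.04 wt% SiO2 ÷ 60.083 g/mol = 0.89942 mol, giving 0.89942 Si and 1.79884 O.
Oxygen sums to 2.96890; scaling by 8/2.96890 = 2.69460 puts the formula on 8 O.
Si: 0.89942 × 2.69460 = 2.424 atoms per formula unit.

2.424 Si apfu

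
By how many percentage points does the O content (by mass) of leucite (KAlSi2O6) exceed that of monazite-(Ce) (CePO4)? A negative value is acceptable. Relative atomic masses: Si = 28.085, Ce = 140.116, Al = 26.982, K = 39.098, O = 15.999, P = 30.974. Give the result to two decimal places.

16.76 percentage points

O in KAlSi2O6: molar mass 218.244 g/mol; 6×15.999 = 95.994 g → 43.98 wt%.
O in CePO4: molar mass 235.086 g/mol; 4×15.999 = 63.996 g → 27.22 wt%.
Difference = 43.98 − 27.22 = 16.76 percentage points.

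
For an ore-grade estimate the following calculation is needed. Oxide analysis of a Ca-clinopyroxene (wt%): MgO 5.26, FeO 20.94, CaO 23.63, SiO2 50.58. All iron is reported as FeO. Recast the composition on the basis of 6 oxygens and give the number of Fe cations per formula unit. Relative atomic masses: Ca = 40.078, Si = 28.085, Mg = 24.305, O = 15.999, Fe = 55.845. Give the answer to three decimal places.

0.692 Fe apfu

5.26 wt% MgO ÷ 40.304 g/mol = 0.13051 mol, giving 0.13051 Mg and 0.13051 O.
20.94 wt% FeO ÷ 71.844 g/mol = 0.29146 mol, giving 0.29146 Fe and 0.29146 O.
23.63 wt% CaO ÷ 56.077 g/mol = 0.42138 mol, giving 0.42138 Ca and 0.42138 O.
50.58 wt% SiO2 ÷ 60.083 g/mol = 0.84184 mol, giving 0.84184 Si and 1.68368 O.
Oxygen sums to 2.52703; scaling by 6/2.52703 = 2.37433 puts the formula on 6 O.
Fe: 0.29146 × 2.37433 = 0.692 atoms per formula unit.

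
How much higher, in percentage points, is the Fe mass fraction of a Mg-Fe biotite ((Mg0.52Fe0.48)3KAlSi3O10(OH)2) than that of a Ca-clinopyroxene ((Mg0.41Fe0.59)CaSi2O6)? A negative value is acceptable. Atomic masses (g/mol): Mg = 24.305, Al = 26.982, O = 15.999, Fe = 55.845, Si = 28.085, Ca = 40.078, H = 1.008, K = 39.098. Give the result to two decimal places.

First mineral: 80.417 g Fe in 462.672 g formula = 17.38 wt% Fe.
Second mineral: 32.949 g Fe in 235.156 g formula = 14.01 wt% Fe.
17.38% − 14.01% gives a difference of 3.37 percentage points.

3.37 percentage points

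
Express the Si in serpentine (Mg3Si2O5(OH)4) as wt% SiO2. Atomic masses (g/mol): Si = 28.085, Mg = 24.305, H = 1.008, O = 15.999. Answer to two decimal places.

Formula mass = 277.108 g/mol.
2 Si → 2.0000 mol SiO2 per formula unit; M(SiO2) = 60.083, so SiO2 mass = 120.166 g.
120.166/277.108 × 100 = 43.36 wt%.

43.36 wt%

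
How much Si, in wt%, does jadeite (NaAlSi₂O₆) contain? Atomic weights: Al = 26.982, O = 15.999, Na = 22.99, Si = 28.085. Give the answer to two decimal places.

M(NaAlSi₂O₆) = 202.136 g/mol.
Si contributes 2 × 28.085 = 56.170 g per mole.
56.170/202.136 = 0.2779 → 27.79%.

27.79 wt%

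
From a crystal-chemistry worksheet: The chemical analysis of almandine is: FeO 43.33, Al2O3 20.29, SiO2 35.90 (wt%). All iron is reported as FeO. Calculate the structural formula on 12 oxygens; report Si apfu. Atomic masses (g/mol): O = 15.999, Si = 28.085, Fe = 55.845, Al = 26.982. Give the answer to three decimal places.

FeO: 43.33/71.844 = 0.60311 mol → 0.60311 mol Fe, 0.60311 mol O.
Al2O3: 20.29/101.961 = 0.19900 mol → 0.39800 mol Al, 0.59700 mol O.
SiO2: 35.90/60.083 = 0.59751 mol → 0.59751 mol Si, 1.19502 mol O.
Total oxygen = 2.39513 mol. Normalization factor = 12/2.39513 = 5.01017.
Si per 12 O = 0.59751 × 5.01017 = 2.994.

2.994 Si apfu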